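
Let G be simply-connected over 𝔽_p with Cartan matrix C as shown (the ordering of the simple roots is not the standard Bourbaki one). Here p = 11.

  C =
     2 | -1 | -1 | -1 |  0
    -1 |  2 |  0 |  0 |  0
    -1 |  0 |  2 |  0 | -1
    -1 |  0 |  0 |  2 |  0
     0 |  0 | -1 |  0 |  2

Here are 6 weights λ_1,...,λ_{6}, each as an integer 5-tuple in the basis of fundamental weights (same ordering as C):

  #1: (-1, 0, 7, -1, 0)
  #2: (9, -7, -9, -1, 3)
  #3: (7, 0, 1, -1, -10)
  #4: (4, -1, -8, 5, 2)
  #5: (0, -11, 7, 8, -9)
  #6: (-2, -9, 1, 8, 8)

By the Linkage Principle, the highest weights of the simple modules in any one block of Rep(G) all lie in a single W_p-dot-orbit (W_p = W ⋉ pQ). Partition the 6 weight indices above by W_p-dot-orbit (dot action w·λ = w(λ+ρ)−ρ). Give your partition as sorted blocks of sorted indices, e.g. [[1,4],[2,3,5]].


Root system D_5: the 5×5 matrix C matches after relabeling.

Alcove-folded reps (p=11, 6 weights, presented ϖ-order):

  λ_1 → (0, 1, 1, 0, 1) · λ_2 → (0, 2, 0, 4, 4) · λ_3 → (0, 1, 1, 0, 1) · λ_4 → (0, 2, 0, 4, 4) · λ_5 → (0, 1, 1, 0, 1) · λ_6 → (0, 1, 1, 0, 1)

2 distinct reps among the 6 weights ⇒ 2 W_11-linkage classes:

[[1, 3, 5, 6], [2, 4]]


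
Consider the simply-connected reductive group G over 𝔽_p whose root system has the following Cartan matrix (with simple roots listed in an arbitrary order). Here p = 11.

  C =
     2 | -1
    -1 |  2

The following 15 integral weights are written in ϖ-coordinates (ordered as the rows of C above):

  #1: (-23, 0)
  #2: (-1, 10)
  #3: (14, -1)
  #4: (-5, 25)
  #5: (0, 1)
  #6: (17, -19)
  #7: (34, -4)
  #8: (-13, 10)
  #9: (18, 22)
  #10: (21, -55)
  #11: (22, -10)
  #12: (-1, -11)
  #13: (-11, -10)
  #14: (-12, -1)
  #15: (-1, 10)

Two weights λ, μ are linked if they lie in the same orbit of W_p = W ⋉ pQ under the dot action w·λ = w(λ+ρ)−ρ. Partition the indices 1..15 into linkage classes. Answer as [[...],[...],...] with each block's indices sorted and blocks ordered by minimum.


Type A_2, rank 2, |W|=6; reorder rows/cols to standard.

Alcove-folded reps (p=11, 15 weights, presented ϖ-order):

  1: (10, 0)
  2: (0, 11)
  3: (7, 4)
  4: (7, 4)
  5: (1, 2)
  6: (7, 4)
  7: (1, 2)
  8: (10, 0)
  9: (1, 2)
  10: (10, 0)
  11: (1, 2)
  12: (10, 0)
  13: (1, 2)
  14: (0, 11)
  15: (0, 11)

These 15 weights hit 4 W_11-dot-orbits; sizes (4, 3, 3, 5):

[[1, 8, 10, 12], [2, 14, 15], [3, 4, 6], [5, 7, 9, 11, 13]]


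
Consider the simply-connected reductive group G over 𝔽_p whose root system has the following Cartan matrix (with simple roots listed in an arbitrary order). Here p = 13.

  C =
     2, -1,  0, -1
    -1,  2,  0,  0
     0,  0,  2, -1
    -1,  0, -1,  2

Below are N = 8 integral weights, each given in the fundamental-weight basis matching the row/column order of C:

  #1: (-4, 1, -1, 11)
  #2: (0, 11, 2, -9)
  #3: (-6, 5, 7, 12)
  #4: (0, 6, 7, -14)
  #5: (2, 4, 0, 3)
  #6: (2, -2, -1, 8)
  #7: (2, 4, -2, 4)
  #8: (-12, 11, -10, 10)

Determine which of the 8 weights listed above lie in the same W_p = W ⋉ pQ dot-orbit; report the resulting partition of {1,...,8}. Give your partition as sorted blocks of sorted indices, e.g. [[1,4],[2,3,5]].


Cartan matrix: type A_4 (|W|=120); un-permuting the 4 rows.

Folding the 8 weights λ_j+ρ into Ā_13 (reps in the given 4-coord order):

  1: (2, 1, 0, 9)
  2: (3, 5, 1, 4)
  3: (3, 5, 1, 4)
  4: (3, 5, 1, 4)
  5: (3, 5, 1, 4)
  6: (2, 1, 0, 9)
  7: (3, 5, 1, 4)
  8: (2, 1, 0, 9)

2 distinct reps among the 8 weights ⇒ 2 W_13-linkage classes:

[[1, 6, 8], [2, 3, 4, 5, 7]]


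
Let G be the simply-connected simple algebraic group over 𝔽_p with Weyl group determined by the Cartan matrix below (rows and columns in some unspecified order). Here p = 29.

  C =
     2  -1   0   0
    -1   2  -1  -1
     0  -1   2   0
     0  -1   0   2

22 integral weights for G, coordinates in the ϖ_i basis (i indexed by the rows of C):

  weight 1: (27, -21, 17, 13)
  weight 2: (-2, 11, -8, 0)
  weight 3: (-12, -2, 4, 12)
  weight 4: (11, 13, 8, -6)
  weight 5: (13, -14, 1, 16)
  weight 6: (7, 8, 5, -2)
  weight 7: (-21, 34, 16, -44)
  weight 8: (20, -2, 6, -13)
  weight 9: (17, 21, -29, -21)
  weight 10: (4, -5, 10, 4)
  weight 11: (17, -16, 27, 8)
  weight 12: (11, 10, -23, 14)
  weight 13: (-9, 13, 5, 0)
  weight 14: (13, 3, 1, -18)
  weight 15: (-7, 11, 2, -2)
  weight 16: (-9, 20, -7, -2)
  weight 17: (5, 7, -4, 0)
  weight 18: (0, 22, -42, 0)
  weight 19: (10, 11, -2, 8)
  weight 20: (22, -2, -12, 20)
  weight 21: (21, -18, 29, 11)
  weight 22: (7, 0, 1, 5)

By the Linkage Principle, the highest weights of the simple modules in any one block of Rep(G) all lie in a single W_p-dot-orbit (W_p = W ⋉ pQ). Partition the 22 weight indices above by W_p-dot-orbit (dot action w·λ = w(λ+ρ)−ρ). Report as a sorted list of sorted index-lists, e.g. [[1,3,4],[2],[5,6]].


Type D_4, rank 4, |W|=192; reorder rows/cols to standard.

λ_j+ρ reflected into Ā_29 (⟨·,θ^∨⟩≤29); 4-tuples as given:

  λ_1+ρ ↦ (8, 1, 2, 6)
  λ_2+ρ ↦ (1, 4, 7, 1)
  λ_3+ρ ↦ (1, 4, 7, 1)
  λ_4+ρ ↦ (6, 5, 3, 1)
  λ_5+ρ ↦ (1, 2, 11, 4)
  λ_6+ρ ↦ (8, 6, 6, 1)
  λ_7+ρ ↦ (6, 5, 3, 1)
  λ_8+ρ ↦ (8, 6, 6, 1)
  λ_9+ρ ↦ (8, 1, 2, 6)
  λ_10+ρ ↦ (1, 4, 7, 1)
  λ_11+ρ ↦ (1, 2, 11, 4)
  λ_12+ρ ↦ (1, 2, 11, 4)
  λ_13+ρ ↦ (8, 6, 6, 1)
  λ_14+ρ ↦ (1, 2, 11, 4)
  λ_15+ρ ↦ (6, 5, 3, 1)
  λ_16+ρ ↦ (8, 6, 6, 1)
  λ_17+ρ ↦ (6, 5, 3, 1)
  λ_18+ρ ↦ (1, 4, 7, 1)
  λ_19+ρ ↦ (8, 1, 2, 6)
  λ_20+ρ ↦ (8, 1, 2, 6)
  λ_21+ρ ↦ (1, 4, 7, 1)
  λ_22+ρ ↦ (8, 1, 2, 6)

The 22 indices split into 5 linkage classes (same alcove rep ⇔ same W_29-dot-orbit):

[[1, 9, 19, 20, 22], [2, 3, 10, 18, 21], [4, 7, 15, 17], [5, 11, 12, 14], [6, 8, 13, 16]]


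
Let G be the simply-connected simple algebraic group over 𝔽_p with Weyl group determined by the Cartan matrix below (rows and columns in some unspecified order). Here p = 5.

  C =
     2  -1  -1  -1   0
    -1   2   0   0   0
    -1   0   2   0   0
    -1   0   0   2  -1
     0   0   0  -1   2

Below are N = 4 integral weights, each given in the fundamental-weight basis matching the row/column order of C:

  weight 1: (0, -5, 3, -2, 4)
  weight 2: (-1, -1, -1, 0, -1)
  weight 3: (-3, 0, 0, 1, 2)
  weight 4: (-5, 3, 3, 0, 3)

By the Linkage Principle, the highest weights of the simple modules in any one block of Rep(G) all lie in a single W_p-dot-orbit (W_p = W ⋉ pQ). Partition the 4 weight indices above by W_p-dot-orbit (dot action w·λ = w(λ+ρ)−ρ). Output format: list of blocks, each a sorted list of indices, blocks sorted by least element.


Cartan matrix: type D_5 (|W|=1920); un-permuting the 5 rows.

Folding the 4 weights λ_j+ρ into Ā_5 (reps in the given 5-coord order):

  1: (0, 0, 0, 1, 0) · 2: (0, 0, 0, 1, 0) · 3: (0, 1, 1, 0, 3) · 4: (0, 0, 0, 1, 0)

Partition of {1..4} into 2 W_5-dot-orbits:

[[1, 2, 4], [3]]


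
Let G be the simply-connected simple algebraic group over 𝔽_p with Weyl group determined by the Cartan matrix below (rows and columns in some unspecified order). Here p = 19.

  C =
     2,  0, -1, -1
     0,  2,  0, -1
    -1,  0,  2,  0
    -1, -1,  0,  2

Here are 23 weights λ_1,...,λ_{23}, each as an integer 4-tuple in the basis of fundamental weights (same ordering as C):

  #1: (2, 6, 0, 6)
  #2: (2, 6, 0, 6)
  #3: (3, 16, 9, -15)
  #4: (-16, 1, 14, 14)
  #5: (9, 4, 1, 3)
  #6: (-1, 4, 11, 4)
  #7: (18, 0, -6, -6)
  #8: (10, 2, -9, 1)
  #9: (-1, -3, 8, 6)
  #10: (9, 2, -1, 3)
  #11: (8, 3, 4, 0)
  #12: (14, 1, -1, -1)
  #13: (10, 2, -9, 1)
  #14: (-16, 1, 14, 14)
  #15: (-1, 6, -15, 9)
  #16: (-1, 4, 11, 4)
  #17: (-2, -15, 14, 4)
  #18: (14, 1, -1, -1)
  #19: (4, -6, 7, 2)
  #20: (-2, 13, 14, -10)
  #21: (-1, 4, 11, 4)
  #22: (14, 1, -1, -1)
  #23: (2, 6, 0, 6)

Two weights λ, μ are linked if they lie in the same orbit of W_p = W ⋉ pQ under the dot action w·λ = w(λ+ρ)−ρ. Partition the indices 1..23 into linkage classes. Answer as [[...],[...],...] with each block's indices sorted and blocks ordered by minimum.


A_4 Cartan matrix, 4 simple roots permuted; ρ=(1,1,1,1).

W_19-reps of the 23 weights in Ā_19 (same 4-coord order as C):

  λ_1 → (3, 7, 1, 7)
  λ_2 → (3, 7, 1, 7)
  λ_3 → (10, 3, 0, 4)
  λ_4 → (15, 2, 0, 0)
  λ_5 → (10, 3, 0, 4)
  λ_6 → (0, 2, 9, 5)
  λ_7 → (9, 4, 5, 1)
  λ_8 → (3, 3, 8, 2)
  λ_9 → (0, 2, 9, 5)
  λ_10 → (10, 3, 0, 4)
  λ_11 → (9, 4, 5, 1)
  λ_12 → (15, 2, 0, 0)
  λ_13 → (3, 3, 8, 2)
  λ_14 → (15, 2, 0, 0)
  λ_15 → (10, 3, 0, 4)
  λ_16 → (0, 2, 9, 5)
  λ_17 → (9, 4, 5, 1)
  λ_18 → (15, 2, 0, 0)
  λ_19 → (3, 3, 8, 2)
  λ_20 → (9, 4, 5, 1)
  λ_21 → (0, 2, 9, 5)
  λ_22 → (15, 2, 0, 0)
  λ_23 → (3, 7, 1, 7)

These 23 weights hit 6 W_19-dot-orbits; sizes (3, 4, 5, 4, 4, 3):

[[1, 2, 23], [3, 5, 10, 15], [4, 12, 14, 18, 22], [6, 9, 16, 21], [7, 11, 17, 20], [8, 13, 19]]


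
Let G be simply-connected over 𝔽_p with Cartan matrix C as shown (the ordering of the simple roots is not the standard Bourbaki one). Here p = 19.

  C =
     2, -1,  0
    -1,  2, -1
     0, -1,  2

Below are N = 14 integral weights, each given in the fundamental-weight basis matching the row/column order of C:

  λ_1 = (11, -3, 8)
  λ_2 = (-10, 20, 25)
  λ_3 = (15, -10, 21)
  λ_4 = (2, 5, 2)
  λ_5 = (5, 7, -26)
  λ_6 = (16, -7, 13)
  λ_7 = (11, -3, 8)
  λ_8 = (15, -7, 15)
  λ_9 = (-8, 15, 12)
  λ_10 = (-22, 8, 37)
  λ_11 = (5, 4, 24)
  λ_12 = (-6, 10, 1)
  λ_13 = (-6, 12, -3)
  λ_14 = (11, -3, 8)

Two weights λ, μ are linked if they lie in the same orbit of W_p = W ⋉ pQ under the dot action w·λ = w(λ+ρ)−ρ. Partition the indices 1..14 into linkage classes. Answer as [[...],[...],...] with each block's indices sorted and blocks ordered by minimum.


Type A_3, rank 3, |W|=24; reorder rows/cols to standard.

λ_j+ρ reflected into Ā_19 (⟨·,θ^∨⟩≤19); 3-tuples as given:

    [1] (10, 2, 7)
    [2] (10, 2, 7)
    [3] (3, 6, 3)
    [4] (3, 6, 3)
    [5] (5, 6, 2)
    [6] (5, 6, 2)
    [7] (10, 2, 7)
    [8] (3, 6, 3)
    [9] (3, 6, 3)
    [10] (10, 2, 7)
    [11] (5, 6, 2)
    [12] (5, 6, 2)
    [13] (5, 6, 2)
    [14] (10, 2, 7)

Grouping the 14 weights by Ā_19-representative: 3 linkage classes.

[[1, 2, 7, 10, 14], [3, 4, 8, 9], [5, 6, 11, 12, 13]]


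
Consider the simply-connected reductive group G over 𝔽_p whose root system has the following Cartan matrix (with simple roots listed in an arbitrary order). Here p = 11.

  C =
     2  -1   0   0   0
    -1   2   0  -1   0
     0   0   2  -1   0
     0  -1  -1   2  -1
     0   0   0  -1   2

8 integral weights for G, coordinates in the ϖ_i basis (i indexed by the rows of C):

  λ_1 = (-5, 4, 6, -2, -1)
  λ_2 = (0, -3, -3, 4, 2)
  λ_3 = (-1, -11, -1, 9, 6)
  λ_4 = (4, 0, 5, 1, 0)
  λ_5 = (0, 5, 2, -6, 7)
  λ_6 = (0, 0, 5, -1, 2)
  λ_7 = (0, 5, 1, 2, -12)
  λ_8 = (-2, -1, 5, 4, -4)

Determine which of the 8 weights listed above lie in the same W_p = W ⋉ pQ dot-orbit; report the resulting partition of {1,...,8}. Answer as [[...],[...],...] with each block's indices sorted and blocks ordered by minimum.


Cartan matrix: type D_5 (|W|=1920); un-permuting the 5 rows.

λ_j+ρ reflected into Ā_11 (⟨·,θ^∨⟩≤11); 5-tuples as given:

    1: (4, 0, 6, 0, 1)
    2: (1, 1, 2, 1, 3)
    3: (4, 0, 6, 0, 1)
    4: (1, 1, 2, 1, 3)
    5: (1, 1, 2, 1, 3)
    6: (1, 0, 6, 0, 3)
    7: (1, 0, 6, 0, 3)
    8: (1, 0, 6, 0, 3)

The 8 indices split into 3 linkage classes (same alcove rep ⇔ same W_11-dot-orbit):

[[1, 3], [2, 4, 5], [6, 7, 8]]


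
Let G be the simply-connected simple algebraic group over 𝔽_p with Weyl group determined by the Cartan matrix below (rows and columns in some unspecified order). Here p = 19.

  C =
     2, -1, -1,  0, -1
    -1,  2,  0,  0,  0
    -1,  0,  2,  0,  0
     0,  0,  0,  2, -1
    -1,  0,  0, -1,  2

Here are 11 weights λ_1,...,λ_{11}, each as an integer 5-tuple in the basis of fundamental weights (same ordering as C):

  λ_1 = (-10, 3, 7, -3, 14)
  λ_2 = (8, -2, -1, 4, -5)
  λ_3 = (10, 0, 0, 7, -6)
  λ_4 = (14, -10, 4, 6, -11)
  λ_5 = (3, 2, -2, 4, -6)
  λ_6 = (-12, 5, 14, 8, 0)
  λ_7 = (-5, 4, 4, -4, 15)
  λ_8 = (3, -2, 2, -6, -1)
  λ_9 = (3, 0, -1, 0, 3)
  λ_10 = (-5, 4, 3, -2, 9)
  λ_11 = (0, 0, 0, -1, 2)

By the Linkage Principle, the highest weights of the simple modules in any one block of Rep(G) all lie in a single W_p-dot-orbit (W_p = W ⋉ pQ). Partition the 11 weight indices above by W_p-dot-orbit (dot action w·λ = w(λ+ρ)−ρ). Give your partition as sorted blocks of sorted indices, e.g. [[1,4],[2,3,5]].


Cartan matrix: type D_5 (|W|=1920); un-permuting the 5 rows.

W_19-reps of the 11 weights in Ā_19 (same 5-coord order as C):

  λ_1 → (3, 5, 1, 2, 1);  λ_2 → (4, 1, 0, 1, 4);  λ_3 → (3, 1, 1, 0, 3);  λ_4 → (3, 5, 1, 2, 1);  λ_5 → (1, 1, 1, 0, 3);  λ_6 → (4, 1, 0, 1, 4);  λ_7 → (1, 1, 1, 0, 3);  λ_8 → (1, 1, 1, 0, 3);  λ_9 → (4, 1, 0, 1, 4);  λ_10 → (4, 1, 0, 1, 4);  λ_11 → (1, 1, 1, 0, 3)

Linkage partition of the 11 weights (4 classes, p=19):

[[1, 4], [2, 6, 9, 10], [3], [5, 7, 8, 11]]


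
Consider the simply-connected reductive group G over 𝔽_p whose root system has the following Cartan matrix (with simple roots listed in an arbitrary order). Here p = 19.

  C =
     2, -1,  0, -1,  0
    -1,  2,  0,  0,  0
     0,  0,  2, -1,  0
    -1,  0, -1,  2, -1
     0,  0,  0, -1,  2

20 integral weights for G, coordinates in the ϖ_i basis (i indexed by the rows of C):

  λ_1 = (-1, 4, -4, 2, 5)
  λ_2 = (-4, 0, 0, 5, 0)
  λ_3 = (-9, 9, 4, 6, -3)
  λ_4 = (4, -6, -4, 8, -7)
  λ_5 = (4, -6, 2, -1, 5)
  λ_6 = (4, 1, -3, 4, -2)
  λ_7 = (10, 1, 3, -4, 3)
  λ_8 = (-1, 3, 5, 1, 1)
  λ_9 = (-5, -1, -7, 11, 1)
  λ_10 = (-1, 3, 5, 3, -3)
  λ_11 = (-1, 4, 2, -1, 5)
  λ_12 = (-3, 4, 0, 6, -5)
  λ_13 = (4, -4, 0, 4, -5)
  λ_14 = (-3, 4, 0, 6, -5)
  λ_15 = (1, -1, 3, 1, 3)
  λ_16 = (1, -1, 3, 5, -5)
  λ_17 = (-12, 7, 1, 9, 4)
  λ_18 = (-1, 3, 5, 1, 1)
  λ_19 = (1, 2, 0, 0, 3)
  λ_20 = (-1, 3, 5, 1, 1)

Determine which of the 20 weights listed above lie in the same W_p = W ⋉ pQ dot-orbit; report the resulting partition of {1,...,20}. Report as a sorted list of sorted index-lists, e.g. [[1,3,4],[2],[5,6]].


Cartan matrix: type D_5 (|W|=1920); un-permuting the 5 rows.

λ_j+ρ reflected into Ā_19 (⟨·,θ^∨⟩≤19); 5-tuples as given:

  λ_1+ρ ↦ (0, 5, 3, 0, 6) · λ_2+ρ ↦ (1, 2, 1, 3, 1) · λ_3+ρ ↦ (5, 2, 2, 2, 1) · λ_4+ρ ↦ (0, 5, 3, 0, 6) · λ_5+ρ ↦ (0, 5, 3, 0, 6) · λ_6+ρ ↦ (5, 2, 2, 2, 1) · λ_7+ρ ↦ (1, 2, 1, 3, 1) · λ_8+ρ ↦ (0, 4, 6, 2, 2) · λ_9+ρ ↦ (0, 4, 6, 2, 2) · λ_10+ρ ↦ (0, 4, 6, 2, 2) · λ_11+ρ ↦ (0, 5, 3, 0, 6) · λ_12+ρ ↦ (2, 3, 1, 1, 4) · λ_13+ρ ↦ (2, 3, 1, 1, 4) · λ_14+ρ ↦ (2, 3, 1, 1, 4) · λ_15+ρ ↦ (2, 0, 4, 2, 4) · λ_16+ρ ↦ (2, 0, 4, 2, 4) · λ_17+ρ ↦ (2, 3, 1, 1, 4) · λ_18+ρ ↦ (0, 4, 6, 2, 2) · λ_19+ρ ↦ (2, 3, 1, 1, 4) · λ_20+ρ ↦ (0, 4, 6, 2, 2)

6 distinct reps among the 20 weights ⇒ 6 W_19-linkage classes:

[[1, 4, 5, 11], [2, 7], [3, 6], [8, 9, 10, 18, 20], [12, 13, 14, 17, 19], [15, 16]]


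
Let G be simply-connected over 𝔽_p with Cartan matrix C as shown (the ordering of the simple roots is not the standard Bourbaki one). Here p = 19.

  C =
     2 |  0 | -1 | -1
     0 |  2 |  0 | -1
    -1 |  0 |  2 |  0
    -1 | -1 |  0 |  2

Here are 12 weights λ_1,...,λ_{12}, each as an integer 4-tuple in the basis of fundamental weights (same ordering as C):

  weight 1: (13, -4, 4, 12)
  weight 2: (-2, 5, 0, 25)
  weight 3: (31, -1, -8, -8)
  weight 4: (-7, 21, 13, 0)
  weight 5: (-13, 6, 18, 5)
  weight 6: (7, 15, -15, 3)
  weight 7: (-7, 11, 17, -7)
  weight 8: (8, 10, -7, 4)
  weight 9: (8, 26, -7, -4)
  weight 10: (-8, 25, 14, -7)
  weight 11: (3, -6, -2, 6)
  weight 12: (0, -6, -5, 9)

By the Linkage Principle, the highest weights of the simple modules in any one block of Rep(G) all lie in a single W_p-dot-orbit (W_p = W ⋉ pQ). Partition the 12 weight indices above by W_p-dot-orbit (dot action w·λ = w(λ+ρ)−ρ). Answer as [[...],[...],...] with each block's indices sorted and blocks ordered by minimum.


Type A_4, rank 4, |W|=120; reorder rows/cols to standard.

W_19-reps of the 12 weights in Ā_19 (same 4-coord order as C):

  λ_1+ρ ↦ (6, 5, 3, 0) · λ_2+ρ ↦ (6, 0, 6, 6) · λ_3+ρ ↦ (6, 0, 6, 6) · λ_4+ρ ↦ (3, 5, 1, 2) · λ_5+ρ ↦ (6, 0, 6, 6) · λ_6+ρ ↦ (3, 5, 1, 2) · λ_7+ρ ↦ (6, 0, 6, 6) · λ_8+ρ ↦ (3, 5, 0, 5) · λ_9+ρ ↦ (3, 5, 0, 5) · λ_10+ρ ↦ (1, 4, 6, 6) · λ_11+ρ ↦ (3, 5, 1, 2) · λ_12+ρ ↦ (3, 5, 1, 2)

The 12 indices split into 5 linkage classes (same alcove rep ⇔ same W_19-dot-orbit):

[[1], [2, 3, 5, 7], [4, 6, 11, 12], [8, 9], [10]]


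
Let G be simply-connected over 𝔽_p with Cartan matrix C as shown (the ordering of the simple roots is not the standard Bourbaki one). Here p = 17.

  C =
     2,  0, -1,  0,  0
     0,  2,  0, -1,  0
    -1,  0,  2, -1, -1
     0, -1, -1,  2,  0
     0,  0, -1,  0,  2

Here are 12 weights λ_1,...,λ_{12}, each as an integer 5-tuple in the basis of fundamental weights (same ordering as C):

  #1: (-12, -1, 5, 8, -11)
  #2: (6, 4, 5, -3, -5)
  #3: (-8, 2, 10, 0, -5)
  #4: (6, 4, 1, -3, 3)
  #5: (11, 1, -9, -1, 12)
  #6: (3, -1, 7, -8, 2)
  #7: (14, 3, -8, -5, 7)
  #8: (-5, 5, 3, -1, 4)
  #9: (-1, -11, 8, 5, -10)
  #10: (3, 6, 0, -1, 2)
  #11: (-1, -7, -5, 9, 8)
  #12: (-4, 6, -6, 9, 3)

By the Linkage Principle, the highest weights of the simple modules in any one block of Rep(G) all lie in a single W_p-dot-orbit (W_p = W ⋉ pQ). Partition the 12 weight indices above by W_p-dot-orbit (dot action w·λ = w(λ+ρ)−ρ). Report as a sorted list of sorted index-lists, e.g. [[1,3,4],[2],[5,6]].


Cartan matrix: type D_5 (|W|=1920); un-permuting the 5 rows.

Each λ_j+ρ reduced to Ā_17; 5-tuples below use C's row order:

  1: (4, 6, 0, 0, 5)
  2: (7, 3, 0, 1, 4)
  3: (7, 3, 0, 1, 4)
  4: (7, 3, 0, 1, 4)
  5: (4, 6, 0, 0, 5)
  6: (4, 7, 1, 0, 3)
  7: (4, 7, 1, 0, 3)
  8: (4, 6, 0, 0, 5)
  9: (4, 6, 0, 0, 5)
  10: (4, 7, 1, 0, 3)
  11: (4, 6, 0, 0, 5)
  12: (4, 7, 1, 0, 3)

Partition of {1..12} into 3 W_17-dot-orbits:

[[1, 5, 8, 9, 11], [2, 3, 4], [6, 7, 10, 12]]


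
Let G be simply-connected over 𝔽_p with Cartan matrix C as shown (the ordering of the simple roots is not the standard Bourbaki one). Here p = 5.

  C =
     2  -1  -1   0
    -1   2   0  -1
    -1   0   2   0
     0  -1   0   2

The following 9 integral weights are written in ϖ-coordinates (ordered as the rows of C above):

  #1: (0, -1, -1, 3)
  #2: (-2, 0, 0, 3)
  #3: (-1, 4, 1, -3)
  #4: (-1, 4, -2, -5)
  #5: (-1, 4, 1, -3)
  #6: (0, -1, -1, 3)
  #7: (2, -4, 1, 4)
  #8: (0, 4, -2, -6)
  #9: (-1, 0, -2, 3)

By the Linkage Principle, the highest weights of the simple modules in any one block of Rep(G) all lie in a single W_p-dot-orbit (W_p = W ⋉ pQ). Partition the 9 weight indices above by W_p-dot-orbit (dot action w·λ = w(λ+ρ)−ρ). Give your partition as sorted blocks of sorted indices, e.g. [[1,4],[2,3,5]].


Root system A_4: the 4×4 matrix C matches after relabeling.

Alcove-folded reps (p=5, 9 weights, presented ϖ-order):

  1: (1, 0, 0, 4);  2: (1, 0, 0, 4);  3: (0, 3, 0, 0);  4: (1, 0, 0, 4);  5: (0, 3, 0, 0);  6: (1, 0, 0, 4);  7: (0, 3, 0, 0);  8: (0, 0, 0, 4);  9: (1, 0, 0, 4)

The 9 indices split into 3 linkage classes (same alcove rep ⇔ same W_5-dot-orbit):

[[1, 2, 4, 6, 9], [3, 5, 7], [8]]


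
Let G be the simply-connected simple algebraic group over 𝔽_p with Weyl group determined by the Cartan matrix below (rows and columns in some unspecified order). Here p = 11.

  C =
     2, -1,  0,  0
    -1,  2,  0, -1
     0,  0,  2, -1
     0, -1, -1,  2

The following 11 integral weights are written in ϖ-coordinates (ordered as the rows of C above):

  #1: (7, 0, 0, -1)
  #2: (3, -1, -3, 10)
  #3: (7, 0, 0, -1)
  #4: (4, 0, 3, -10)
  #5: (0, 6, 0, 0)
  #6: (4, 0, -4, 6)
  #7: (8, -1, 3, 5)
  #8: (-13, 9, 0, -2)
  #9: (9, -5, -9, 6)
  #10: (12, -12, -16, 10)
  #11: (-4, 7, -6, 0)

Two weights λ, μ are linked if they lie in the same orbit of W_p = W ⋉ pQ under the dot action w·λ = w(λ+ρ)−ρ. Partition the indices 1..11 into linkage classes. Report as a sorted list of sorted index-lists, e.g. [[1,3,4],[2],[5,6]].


A_4 Cartan matrix, 4 simple roots permuted; ρ=(1,1,1,1).

Alcove-folded reps (p=11, 11 weights, presented ϖ-order):

  λ_1 → (8, 1, 1, 0);  λ_2 → (0, 0, 2, 7);  λ_3 → (8, 1, 1, 0);  λ_4 → (3, 1, 1, 4);  λ_5 → (1, 7, 1, 1);  λ_6 → (3, 1, 1, 4);  λ_7 → (1, 0, 4, 2);  λ_8 → (8, 1, 1, 0);  λ_9 → (3, 1, 1, 4);  λ_10 → (0, 0, 2, 7);  λ_11 → (3, 1, 1, 4)

The 11 indices split into 5 linkage classes (same alcove rep ⇔ same W_11-dot-orbit):

[[1, 3, 8], [2, 10], [4, 6, 9, 11], [5], [7]]


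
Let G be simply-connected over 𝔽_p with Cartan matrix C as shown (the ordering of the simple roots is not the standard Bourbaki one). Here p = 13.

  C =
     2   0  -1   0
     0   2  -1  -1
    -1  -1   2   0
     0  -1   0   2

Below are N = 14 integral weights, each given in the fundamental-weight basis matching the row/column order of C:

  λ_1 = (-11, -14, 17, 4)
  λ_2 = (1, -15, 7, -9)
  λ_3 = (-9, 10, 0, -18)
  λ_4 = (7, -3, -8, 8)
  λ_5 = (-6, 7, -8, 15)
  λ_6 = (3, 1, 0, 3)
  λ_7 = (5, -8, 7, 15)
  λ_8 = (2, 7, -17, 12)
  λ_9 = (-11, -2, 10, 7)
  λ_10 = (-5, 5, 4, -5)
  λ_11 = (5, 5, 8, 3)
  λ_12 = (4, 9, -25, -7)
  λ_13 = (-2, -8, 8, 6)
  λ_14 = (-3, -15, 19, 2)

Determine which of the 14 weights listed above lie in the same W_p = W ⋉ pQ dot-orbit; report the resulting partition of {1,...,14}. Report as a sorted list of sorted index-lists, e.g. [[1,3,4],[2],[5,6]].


Dynkin diagram of C (from the 6 off-diagonal −1 entries): A_4.

Ā_13 reps of the 14 weights (A_4, coords as presented):

  [1] (0, 0, 5, 3);  [2] (1, 1, 3, 1);  [3] (1, 7, 1, 0);  [4] (1, 7, 1, 0);  [5] (1, 1, 3, 1);  [6] (4, 2, 1, 4);  [7] (1, 3, 3, 1);  [8] (0, 0, 5, 3);  [9] (5, 1, 0, 2);  [10] (4, 2, 1, 4);  [11] (4, 2, 1, 4);  [12] (4, 2, 1, 4);  [13] (1, 7, 1, 0);  [14] (4, 2, 1, 4)

These 14 weights hit 6 W_13-dot-orbits; sizes (2, 2, 3, 5, 1, 1):

[[1, 8], [2, 5], [3, 4, 13], [6, 10, 11, 12, 14], [7], [9]]


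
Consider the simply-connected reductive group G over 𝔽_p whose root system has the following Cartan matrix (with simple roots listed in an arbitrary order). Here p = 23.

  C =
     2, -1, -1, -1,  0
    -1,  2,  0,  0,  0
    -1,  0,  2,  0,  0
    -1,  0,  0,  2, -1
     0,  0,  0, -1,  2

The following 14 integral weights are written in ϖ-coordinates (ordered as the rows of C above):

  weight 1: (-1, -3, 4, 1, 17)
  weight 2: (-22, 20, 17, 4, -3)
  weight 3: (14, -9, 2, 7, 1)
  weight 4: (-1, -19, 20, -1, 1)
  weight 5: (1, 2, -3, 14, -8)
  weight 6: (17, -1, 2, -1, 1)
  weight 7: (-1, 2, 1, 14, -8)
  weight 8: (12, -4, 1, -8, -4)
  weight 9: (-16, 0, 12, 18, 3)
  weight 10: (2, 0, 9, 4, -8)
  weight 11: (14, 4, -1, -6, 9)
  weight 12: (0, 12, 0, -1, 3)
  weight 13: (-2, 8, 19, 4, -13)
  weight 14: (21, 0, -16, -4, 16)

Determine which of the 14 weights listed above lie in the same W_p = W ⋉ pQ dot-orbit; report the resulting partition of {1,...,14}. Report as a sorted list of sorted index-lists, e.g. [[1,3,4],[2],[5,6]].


D_5 Cartan matrix, 5 simple roots permuted; ρ=(1,1,1,1,1).

Ā_23 reps of the 14 weights (D_5, coords as presented):

  1: (0, 0, 3, 2, 16)
  2: (0, 0, 3, 2, 16)
  3: (0, 3, 2, 3, 7)
  4: (0, 0, 3, 2, 16)
  5: (0, 3, 2, 3, 7)
  6: (0, 0, 3, 2, 16)
  7: (0, 3, 2, 3, 7)
  8: (0, 3, 2, 3, 7)
  9: (1, 13, 1, 0, 4)
  10: (1, 1, 10, 2, 5)
  11: (0, 3, 2, 3, 7)
  12: (1, 13, 1, 0, 4)
  13: (1, 1, 10, 2, 5)
  14: (1, 13, 1, 0, 4)

Partition of {1..14} into 4 W_23-dot-orbits:

[[1, 2, 4, 6], [3, 5, 7, 8, 11], [9, 12, 14], [10, 13]]


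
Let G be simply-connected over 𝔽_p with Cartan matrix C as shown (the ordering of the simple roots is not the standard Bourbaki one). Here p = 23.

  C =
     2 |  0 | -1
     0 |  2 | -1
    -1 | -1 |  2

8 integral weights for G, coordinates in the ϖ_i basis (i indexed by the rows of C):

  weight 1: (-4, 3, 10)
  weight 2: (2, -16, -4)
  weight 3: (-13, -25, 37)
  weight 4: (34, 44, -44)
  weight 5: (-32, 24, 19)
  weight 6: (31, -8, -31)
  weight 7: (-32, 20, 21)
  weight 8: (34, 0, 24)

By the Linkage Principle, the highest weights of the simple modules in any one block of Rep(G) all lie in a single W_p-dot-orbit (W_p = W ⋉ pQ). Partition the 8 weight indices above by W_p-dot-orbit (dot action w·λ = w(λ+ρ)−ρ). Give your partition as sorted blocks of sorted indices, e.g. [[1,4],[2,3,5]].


C ↔ A_3 under row/col permutation; |W(A_3)| = 24.

Folding the 8 weights λ_j+ρ into Ā_23 (reps in the given 3-coord order):

  1: (3, 4, 8) · 2: (15, 3, 0) · 3: (2, 8, 1) · 4: (2, 8, 1) · 5: (2, 8, 1) · 6: (2, 9, 7) · 7: (2, 8, 1) · 8: (2, 8, 1)

4 distinct reps among the 8 weights ⇒ 4 W_23-linkage classes:

[[1], [2], [3, 4, 5, 7, 8], [6]]


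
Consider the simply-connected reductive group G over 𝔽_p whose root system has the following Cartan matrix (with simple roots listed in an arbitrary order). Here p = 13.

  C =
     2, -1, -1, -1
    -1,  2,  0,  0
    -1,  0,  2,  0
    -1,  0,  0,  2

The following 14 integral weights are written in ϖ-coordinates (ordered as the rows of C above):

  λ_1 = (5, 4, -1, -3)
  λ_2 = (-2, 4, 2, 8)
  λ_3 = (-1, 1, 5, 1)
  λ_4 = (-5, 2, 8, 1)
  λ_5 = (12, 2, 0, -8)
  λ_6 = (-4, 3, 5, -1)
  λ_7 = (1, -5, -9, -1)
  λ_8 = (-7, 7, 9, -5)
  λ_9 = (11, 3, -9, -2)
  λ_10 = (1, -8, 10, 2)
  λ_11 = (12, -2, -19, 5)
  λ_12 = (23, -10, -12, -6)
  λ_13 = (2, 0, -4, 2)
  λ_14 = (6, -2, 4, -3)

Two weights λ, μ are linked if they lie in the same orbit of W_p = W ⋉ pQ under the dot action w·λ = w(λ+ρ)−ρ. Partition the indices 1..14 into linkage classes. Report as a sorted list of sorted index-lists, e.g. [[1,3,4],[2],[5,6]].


C ↔ D_4 under row/col permutation; |W(D_4)| = 192.

λ_j+ρ reflected into Ā_13 (⟨·,θ^∨⟩≤13); 4-tuples as given:

  λ_1 → (2, 5, 0, 2)
  λ_2 → (2, 2, 0, 6)
  λ_3 → (0, 2, 6, 2)
  λ_4 → (1, 1, 5, 2)
  λ_5 → (0, 1, 3, 3)
  λ_6 → (0, 1, 3, 3)
  λ_7 → (0, 2, 6, 2)
  λ_8 → (2, 2, 0, 6)
  λ_9 → (1, 1, 5, 2)
  λ_10 → (0, 2, 6, 2)
  λ_11 → (0, 0, 7, 5)
  λ_12 → (2, 2, 0, 6)
  λ_13 → (0, 1, 3, 3)
  λ_14 → (1, 1, 5, 2)

Grouping the 14 weights by Ā_13-representative: 6 linkage classes.

[[1], [2, 8, 12], [3, 7, 10], [4, 9, 14], [5, 6, 13], [11]]


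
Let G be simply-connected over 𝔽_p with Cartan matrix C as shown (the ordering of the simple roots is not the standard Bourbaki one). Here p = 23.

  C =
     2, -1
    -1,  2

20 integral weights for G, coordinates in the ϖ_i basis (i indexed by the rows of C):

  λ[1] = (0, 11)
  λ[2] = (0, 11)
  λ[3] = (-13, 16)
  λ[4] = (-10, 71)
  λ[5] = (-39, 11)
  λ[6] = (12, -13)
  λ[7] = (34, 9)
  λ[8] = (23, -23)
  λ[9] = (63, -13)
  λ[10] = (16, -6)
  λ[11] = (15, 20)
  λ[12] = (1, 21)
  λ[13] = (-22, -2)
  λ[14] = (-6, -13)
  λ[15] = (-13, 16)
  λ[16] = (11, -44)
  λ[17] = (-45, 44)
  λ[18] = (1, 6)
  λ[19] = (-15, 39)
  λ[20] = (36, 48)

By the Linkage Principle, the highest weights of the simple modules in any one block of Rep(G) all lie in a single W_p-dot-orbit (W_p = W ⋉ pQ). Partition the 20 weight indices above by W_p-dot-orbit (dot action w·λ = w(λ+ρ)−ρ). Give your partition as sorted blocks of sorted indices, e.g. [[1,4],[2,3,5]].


Root system A_2: the 2×2 matrix C matches after relabeling.

Each λ_j+ρ reduced to Ā_23; 2-tuples below use C's row order:

  λ_1+ρ ↦ (1, 12) · λ_2+ρ ↦ (1, 12) · λ_3+ρ ↦ (12, 5) · λ_4+ρ ↦ (3, 6) · λ_5+ρ ↦ (3, 8) · λ_6+ρ ↦ (1, 12) · λ_7+ρ ↦ (1, 12) · λ_8+ρ ↦ (1, 21) · λ_9+ρ ↦ (12, 5) · λ_10+ρ ↦ (12, 5) · λ_11+ρ ↦ (2, 7) · λ_12+ρ ↦ (1, 21) · λ_13+ρ ↦ (1, 21) · λ_14+ρ ↦ (12, 5) · λ_15+ρ ↦ (12, 5) · λ_16+ρ ↦ (3, 8) · λ_17+ρ ↦ (1, 21) · λ_18+ρ ↦ (2, 7) · λ_19+ρ ↦ (3, 6) · λ_20+ρ ↦ (3, 6)

6 distinct reps among the 20 weights ⇒ 6 W_23-linkage classes:

[[1, 2, 6, 7], [3, 9, 10, 14, 15], [4, 19, 20], [5, 16], [8, 12, 13, 17], [11, 18]]


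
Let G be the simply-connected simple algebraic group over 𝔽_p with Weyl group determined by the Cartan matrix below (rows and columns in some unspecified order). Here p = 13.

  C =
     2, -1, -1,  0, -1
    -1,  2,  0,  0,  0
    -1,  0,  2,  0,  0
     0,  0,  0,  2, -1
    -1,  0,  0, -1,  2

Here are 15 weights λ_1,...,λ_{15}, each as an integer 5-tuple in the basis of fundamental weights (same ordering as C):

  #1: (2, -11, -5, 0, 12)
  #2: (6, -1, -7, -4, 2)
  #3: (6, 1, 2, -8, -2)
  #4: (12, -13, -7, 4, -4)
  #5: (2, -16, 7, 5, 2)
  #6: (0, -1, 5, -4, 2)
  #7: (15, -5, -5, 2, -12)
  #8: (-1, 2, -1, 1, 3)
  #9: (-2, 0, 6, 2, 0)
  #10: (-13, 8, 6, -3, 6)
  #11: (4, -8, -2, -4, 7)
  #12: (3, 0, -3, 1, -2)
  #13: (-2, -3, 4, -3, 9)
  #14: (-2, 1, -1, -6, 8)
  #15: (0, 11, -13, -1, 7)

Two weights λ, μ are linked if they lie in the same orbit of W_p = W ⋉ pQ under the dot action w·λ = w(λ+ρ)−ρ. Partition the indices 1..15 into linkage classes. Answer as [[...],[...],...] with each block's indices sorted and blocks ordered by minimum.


Dynkin diagram of C (from the 8 off-diagonal −1 entries): D_5.

W_13-reps of the 15 weights in Ā_13 (same 5-coord order as C):

  [1] (1, 0, 6, 3, 0);  [2] (1, 0, 6, 3, 0);  [3] (1, 1, 2, 1, 1);  [4] (1, 4, 2, 3, 0);  [5] (1, 1, 2, 1, 1);  [6] (1, 0, 6, 3, 0);  [7] (0, 1, 1, 5, 3);  [8] (0, 3, 0, 2, 4);  [9] (1, 0, 6, 3, 0);  [10] (2, 0, 2, 4, 1);  [11] (1, 4, 2, 3, 0);  [12] (1, 1, 2, 1, 1);  [13] (1, 1, 2, 1, 1);  [14] (0, 1, 1, 5, 3);  [15] (0, 1, 1, 5, 3)

Grouping the 15 weights by Ā_13-representative: 6 linkage classes.

[[1, 2, 6, 9], [3, 5, 12, 13], [4, 11], [7, 14, 15], [8], [10]]


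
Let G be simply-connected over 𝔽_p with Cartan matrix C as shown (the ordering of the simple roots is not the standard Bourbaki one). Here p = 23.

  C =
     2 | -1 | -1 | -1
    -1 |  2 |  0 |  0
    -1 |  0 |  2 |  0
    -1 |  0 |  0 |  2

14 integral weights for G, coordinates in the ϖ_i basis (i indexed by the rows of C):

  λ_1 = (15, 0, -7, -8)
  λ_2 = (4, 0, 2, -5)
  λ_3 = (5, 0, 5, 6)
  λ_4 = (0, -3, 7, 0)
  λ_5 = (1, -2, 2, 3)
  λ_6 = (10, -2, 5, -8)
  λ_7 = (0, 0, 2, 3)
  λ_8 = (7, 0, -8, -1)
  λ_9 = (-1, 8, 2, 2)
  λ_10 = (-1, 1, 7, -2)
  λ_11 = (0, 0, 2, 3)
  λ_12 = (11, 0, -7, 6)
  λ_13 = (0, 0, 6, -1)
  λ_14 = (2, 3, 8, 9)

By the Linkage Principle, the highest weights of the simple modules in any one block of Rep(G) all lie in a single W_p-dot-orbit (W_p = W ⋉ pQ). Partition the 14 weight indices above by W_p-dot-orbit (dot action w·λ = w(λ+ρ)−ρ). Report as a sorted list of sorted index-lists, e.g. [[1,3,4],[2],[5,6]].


Cartan matrix: type D_4 (|W|=192); un-permuting the 4 rows.

Alcove-folded reps (p=23, 14 weights, presented ϖ-order):

  λ_1 → (3, 1, 6, 7) · λ_2 → (1, 1, 3, 4) · λ_3 → (3, 1, 6, 7) · λ_4 → (1, 1, 7, 0) · λ_5 → (1, 1, 3, 4) · λ_6 → (3, 1, 6, 7) · λ_7 → (1, 1, 3, 4) · λ_8 → (1, 1, 7, 0) · λ_9 → (0, 9, 3, 3) · λ_10 → (1, 1, 7, 0) · λ_11 → (1, 1, 3, 4) · λ_12 → (3, 1, 6, 7) · λ_13 → (1, 1, 7, 0) · λ_14 → (3, 1, 6, 7)

Grouping the 14 weights by Ā_23-representative: 4 linkage classes.

[[1, 3, 6, 12, 14], [2, 5, 7, 11], [4, 8, 10, 13], [9]]


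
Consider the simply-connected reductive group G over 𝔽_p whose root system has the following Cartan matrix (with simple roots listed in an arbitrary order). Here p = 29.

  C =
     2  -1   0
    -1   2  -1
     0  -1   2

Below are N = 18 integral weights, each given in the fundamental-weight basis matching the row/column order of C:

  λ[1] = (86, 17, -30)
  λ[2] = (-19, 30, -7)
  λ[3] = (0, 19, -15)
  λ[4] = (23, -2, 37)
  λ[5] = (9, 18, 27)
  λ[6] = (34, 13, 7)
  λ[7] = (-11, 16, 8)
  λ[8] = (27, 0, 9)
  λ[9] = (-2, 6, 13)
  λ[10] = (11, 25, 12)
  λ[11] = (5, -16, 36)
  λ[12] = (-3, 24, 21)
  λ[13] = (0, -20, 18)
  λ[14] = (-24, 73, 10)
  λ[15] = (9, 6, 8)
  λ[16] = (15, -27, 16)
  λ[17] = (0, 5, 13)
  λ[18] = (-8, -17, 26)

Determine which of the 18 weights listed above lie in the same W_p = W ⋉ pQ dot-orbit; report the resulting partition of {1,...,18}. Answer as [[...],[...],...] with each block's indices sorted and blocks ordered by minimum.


A_3 Cartan matrix, 3 simple roots permuted; ρ=(1,1,1).

Each λ_j+ρ reduced to Ā_29; 3-tuples below use C's row order:

  [1] (0, 18, 0)
  [2] (16, 7, 4)
  [3] (1, 6, 14)
  [4] (1, 5, 3)
  [5] (18, 1, 0)
  [6] (1, 6, 14)
  [7] (10, 7, 9)
  [8] (18, 1, 0)
  [9] (1, 6, 14)
  [10] (10, 7, 9)
  [11] (1, 6, 14)
  [12] (16, 7, 4)
  [13] (18, 1, 0)
  [14] (16, 7, 4)
  [15] (10, 7, 9)
  [16] (10, 7, 9)
  [17] (1, 6, 14)
  [18] (16, 7, 4)

These 18 weights hit 6 W_29-dot-orbits; sizes (1, 4, 5, 1, 3, 4):

[[1], [2, 12, 14, 18], [3, 6, 9, 11, 17], [4], [5, 8, 13], [7, 10, 15, 16]]


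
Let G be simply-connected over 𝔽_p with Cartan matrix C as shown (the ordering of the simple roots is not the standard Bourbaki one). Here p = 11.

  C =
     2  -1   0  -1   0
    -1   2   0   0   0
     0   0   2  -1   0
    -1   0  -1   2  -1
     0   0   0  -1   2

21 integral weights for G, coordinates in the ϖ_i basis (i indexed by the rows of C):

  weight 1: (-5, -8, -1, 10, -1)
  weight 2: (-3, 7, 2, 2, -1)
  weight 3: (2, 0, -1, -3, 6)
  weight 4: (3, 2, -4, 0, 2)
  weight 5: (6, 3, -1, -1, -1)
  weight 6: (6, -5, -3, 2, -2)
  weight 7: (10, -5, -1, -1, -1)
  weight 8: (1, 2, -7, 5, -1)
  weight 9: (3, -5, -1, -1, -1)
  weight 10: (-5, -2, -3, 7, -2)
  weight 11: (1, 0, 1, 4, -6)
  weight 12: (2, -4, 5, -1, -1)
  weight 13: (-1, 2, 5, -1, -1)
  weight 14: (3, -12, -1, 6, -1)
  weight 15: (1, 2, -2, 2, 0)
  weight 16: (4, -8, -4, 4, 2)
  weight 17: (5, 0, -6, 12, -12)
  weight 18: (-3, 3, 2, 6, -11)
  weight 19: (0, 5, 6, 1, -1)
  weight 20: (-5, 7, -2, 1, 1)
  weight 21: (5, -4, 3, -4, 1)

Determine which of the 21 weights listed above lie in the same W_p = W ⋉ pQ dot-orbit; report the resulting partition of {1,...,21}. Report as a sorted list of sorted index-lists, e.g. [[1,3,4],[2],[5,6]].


Type D_5, rank 5, |W|=1920; reorder rows/cols to standard.

Each λ_j+ρ reduced to Ā_11; 5-tuples below use C's row order:

  λ_1 → (0, 4, 0, 0, 0) · λ_2 → (1, 4, 2, 0, 1) · λ_3 → (1, 1, 2, 0, 5) · λ_4 → (0, 3, 1, 2, 1) · λ_5 → (0, 4, 0, 0, 0) · λ_6 → (1, 4, 2, 0, 1) · λ_7 → (0, 4, 0, 0, 0) · λ_8 → (0, 3, 6, 0, 0) · λ_9 → (0, 4, 0, 0, 0) · λ_10 → (1, 4, 2, 0, 1) · λ_11 → (1, 1, 2, 0, 5) · λ_12 → (0, 3, 6, 0, 0) · λ_13 → (0, 3, 6, 0, 0) · λ_14 → (0, 4, 0, 0, 0) · λ_15 → (0, 3, 1, 2, 1) · λ_16 → (0, 3, 1, 2, 1) · λ_17 → (0, 3, 1, 2, 1) · λ_18 → (1, 1, 2, 0, 5) · λ_19 → (1, 1, 2, 0, 5) · λ_20 → (1, 4, 2, 0, 1) · λ_21 → (0, 3, 1, 2, 1)

Partition of {1..21} into 5 W_11-dot-orbits:

[[1, 5, 7, 9, 14], [2, 6, 10, 20], [3, 11, 18, 19], [4, 15, 16, 17, 21], [8, 12, 13]]


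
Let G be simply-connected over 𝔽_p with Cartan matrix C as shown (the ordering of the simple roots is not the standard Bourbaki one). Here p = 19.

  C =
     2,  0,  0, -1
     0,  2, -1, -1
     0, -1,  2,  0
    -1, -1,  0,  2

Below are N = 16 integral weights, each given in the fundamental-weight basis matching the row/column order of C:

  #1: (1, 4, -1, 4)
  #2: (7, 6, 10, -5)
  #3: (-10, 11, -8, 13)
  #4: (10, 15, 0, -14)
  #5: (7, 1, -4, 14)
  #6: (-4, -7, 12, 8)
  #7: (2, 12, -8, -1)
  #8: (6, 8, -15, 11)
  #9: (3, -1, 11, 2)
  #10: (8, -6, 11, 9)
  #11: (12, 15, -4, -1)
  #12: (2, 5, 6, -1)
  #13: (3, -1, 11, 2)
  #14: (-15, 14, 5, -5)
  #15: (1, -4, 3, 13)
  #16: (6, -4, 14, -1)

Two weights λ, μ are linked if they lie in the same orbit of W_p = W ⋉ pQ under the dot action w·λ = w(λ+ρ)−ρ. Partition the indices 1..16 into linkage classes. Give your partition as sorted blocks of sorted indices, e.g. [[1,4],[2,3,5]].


Root system A_4: the 4×4 matrix C matches after relabeling.

Each λ_j+ρ reduced to Ā_19; 4-tuples below use C's row order:

    λ_1 → (2, 5, 0, 5)
    λ_2 → (1, 3, 8, 4)
    λ_3 → (2, 5, 0, 5)
    λ_4 → (2, 3, 1, 11)
    λ_5 → (2, 3, 1, 11)
    λ_6 → (3, 6, 7, 0)
    λ_7 → (3, 6, 7, 0)
    λ_8 → (2, 5, 0, 5)
    λ_9 → (4, 0, 12, 3)
    λ_10 → (2, 5, 0, 5)
    λ_11 → (3, 6, 7, 0)
    λ_12 → (3, 6, 7, 0)
    λ_13 → (4, 0, 12, 3)
    λ_14 → (2, 3, 1, 11)
    λ_15 → (2, 3, 1, 11)
    λ_16 → (4, 0, 12, 3)

The 16 indices split into 5 linkage classes (same alcove rep ⇔ same W_19-dot-orbit):

[[1, 3, 8, 10], [2], [4, 5, 14, 15], [6, 7, 11, 12], [9, 13, 16]]


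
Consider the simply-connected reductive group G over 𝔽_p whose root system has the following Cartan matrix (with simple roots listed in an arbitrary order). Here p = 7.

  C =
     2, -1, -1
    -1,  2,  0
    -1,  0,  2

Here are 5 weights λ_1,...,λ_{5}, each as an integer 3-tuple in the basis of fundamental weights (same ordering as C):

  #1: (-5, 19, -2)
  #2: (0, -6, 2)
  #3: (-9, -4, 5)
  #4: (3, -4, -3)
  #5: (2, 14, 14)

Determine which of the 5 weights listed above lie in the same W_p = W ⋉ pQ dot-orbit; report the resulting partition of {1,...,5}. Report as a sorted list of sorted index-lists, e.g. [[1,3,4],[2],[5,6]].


Dynkin diagram of C (from the 4 off-diagonal −1 entries): A_3.

Ā_7 reps of the 5 weights (A_3, coords as presented):

  [1] (1, 4, 1) · [2] (3, 1, 1) · [3] (1, 2, 1) · [4] (1, 2, 1) · [5] (3, 1, 1)

These 5 weights hit 3 W_7-dot-orbits; sizes (1, 2, 2):

[[1], [2, 5], [3, 4]]


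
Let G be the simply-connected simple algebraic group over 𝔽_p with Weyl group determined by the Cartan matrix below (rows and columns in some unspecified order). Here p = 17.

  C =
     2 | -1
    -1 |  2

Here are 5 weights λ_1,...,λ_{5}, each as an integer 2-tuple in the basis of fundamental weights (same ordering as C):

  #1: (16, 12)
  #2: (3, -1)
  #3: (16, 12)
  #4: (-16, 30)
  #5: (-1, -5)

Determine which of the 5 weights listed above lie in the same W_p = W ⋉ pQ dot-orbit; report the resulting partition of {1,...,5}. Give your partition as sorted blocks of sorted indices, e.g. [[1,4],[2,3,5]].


Type A_2, rank 2, |W|=6; reorder rows/cols to standard.

Folding the 5 weights λ_j+ρ into Ā_17 (reps in the given 2-coord order):

    [1] (4, 0)
    [2] (4, 0)
    [3] (4, 0)
    [4] (1, 2)
    [5] (4, 0)

Linkage partition of the 5 weights (2 classes, p=17):

[[1, 2, 3, 5], [4]]


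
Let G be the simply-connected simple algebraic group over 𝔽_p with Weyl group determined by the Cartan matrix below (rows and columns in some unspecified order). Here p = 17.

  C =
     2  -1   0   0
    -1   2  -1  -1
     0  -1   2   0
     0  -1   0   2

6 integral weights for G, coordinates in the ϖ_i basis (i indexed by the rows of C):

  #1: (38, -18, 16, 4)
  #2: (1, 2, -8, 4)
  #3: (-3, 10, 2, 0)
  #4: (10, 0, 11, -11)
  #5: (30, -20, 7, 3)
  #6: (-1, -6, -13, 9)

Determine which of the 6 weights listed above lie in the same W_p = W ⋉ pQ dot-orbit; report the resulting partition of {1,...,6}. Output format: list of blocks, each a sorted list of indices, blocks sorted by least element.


Cartan matrix: type D_4 (|W|=192); un-permuting the 4 rows.

Ā_17 reps of the 6 weights (D_4, coords as presented):

    λ_1 → (5, 0, 7, 5)
    λ_2 → (2, 2, 3, 1)
    λ_3 → (2, 2, 3, 1)
    λ_4 → (2, 2, 3, 1)
    λ_5 → (2, 2, 3, 1)
    λ_6 → (5, 0, 7, 5)

These 6 weights hit 2 W_17-dot-orbits; sizes (2, 4):

[[1, 6], [2, 3, 4, 5]]


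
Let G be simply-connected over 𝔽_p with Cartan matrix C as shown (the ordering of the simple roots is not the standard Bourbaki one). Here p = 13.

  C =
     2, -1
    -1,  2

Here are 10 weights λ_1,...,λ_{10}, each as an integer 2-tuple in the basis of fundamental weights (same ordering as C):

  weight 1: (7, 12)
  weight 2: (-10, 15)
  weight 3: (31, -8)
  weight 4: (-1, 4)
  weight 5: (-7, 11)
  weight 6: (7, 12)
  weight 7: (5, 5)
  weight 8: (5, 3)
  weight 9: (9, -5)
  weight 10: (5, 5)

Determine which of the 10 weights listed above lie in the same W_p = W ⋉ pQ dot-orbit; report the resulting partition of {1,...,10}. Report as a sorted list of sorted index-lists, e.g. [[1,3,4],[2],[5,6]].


A_2 Cartan matrix, 2 simple roots permuted; ρ=(1,1).

Each λ_j+ρ reduced to Ā_13; 2-tuples below use C's row order:

  λ_1+ρ ↦ (0, 5)
  λ_2+ρ ↦ (6, 4)
  λ_3+ρ ↦ (6, 6)
  λ_4+ρ ↦ (0, 5)
  λ_5+ρ ↦ (6, 6)
  λ_6+ρ ↦ (0, 5)
  λ_7+ρ ↦ (6, 6)
  λ_8+ρ ↦ (6, 4)
  λ_9+ρ ↦ (6, 4)
  λ_10+ρ ↦ (6, 6)

3 distinct reps among the 10 weights ⇒ 3 W_13-linkage classes:

[[1, 4, 6], [2, 8, 9], [3, 5, 7, 10]]
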